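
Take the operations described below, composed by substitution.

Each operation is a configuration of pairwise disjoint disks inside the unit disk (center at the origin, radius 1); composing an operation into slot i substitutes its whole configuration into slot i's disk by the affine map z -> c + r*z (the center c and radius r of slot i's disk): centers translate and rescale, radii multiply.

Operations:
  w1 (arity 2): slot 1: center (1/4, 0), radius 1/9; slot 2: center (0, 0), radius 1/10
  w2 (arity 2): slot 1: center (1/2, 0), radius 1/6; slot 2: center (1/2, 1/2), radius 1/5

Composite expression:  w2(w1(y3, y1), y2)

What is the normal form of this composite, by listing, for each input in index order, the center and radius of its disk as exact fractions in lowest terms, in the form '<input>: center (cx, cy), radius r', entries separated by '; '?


y1: center (1/2, 0), radius 1/60; y2: center (1/2, 1/2), radius 1/5; y3: center (13/24, 0), radius 1/54

Only the slot chain above each y matters under w2; compose those maps.
tracing y3 down its 2-map path: center (13/24, 0), radius 1/54
tracing y1 down its 2-map path: center (1/2, 0), radius 1/60
tracing y2 down its 1-map path: center (1/2, 1/2), radius 1/5


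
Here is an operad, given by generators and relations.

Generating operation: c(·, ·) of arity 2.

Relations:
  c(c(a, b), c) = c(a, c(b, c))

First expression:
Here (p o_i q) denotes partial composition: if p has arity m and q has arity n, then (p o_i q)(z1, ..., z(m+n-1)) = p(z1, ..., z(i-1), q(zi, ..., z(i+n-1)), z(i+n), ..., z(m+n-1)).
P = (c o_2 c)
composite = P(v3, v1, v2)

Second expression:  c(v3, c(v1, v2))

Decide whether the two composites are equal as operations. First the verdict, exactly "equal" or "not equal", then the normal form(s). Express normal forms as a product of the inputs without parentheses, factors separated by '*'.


equal; both compose to v3 * v1 * v2


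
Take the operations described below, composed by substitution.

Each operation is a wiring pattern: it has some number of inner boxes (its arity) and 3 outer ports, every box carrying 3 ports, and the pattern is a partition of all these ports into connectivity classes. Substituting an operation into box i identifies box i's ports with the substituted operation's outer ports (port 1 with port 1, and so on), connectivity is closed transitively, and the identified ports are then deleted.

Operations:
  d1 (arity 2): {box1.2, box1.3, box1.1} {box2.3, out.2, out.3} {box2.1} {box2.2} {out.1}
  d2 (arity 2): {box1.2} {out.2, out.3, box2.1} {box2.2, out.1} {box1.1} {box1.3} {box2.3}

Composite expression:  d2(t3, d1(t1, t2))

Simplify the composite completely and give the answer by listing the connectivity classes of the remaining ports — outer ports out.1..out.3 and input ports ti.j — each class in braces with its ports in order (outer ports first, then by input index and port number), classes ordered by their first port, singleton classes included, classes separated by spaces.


{out.1, t2.3} {out.2, out.3} {t1.1, t1.2, t1.3} {t2.1} {t2.2} {t3.1} {t3.2} {t3.3}

After gluing at d2, chains via deleted ports link the t-ports.
stage d1: inputs (t1, t2), connectivity {out.1} {out.2, out.3, t2.3} {t1.1, t1.2, t1.3} {t2.1} {t2.2}, out.j its boundary
stage d2: inputs (t3, t1, t2), connectivity {out.1, t2.3} {out.2, out.3} {t1.1, t1.2, t1.3} {t2.1} {t2.2} {t3.1} {t3.2} {t3.3}, out.j its boundary


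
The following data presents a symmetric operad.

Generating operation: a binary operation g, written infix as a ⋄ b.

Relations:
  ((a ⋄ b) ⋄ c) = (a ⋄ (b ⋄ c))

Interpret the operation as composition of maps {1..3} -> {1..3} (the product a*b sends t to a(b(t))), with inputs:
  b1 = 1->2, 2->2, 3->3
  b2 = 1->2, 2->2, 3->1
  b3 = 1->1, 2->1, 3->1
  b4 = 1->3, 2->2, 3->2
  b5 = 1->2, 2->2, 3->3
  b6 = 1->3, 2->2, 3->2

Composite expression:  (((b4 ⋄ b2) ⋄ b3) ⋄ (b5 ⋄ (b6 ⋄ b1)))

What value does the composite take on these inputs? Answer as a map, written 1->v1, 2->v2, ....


1->2, 2->2, 3->2

(b4 ⋄ b2) = 1->2, 2->2, 3->3
((b4 ⋄ b2) ⋄ b3) = 1->2, 2->2, 3->2
(b6 ⋄ b1) = 1->2, 2->2, 3->2
(b5 ⋄ (b6 ⋄ b1)) = 1->2, 2->2, 3->2
(((b4 ⋄ b2) ⋄ b3) ⋄ (b5 ⋄ (b6 ⋄ b1))) = 1->2, 2->2, 3->2


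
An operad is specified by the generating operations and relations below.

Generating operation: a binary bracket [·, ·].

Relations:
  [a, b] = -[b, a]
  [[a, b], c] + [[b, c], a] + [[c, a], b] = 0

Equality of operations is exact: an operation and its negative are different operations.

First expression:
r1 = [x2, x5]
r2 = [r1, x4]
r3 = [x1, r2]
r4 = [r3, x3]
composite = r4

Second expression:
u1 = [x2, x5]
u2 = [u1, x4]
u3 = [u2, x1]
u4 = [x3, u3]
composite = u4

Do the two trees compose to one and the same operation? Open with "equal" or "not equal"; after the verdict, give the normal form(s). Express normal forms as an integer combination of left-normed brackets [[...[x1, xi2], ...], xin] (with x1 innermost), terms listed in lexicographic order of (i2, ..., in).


The first expression, normalized: [[[[x1, x2], x5], x4], x3] - [[[[x1, x4], x2], x5], x3] + [[[[x1, x4], x5], x2], x3] - [[[[x1, x5], x2], x4], x3]
The second expression, normalized: [[[[x1, x2], x5], x4], x3] - [[[[x1, x4], x2], x5], x3] + [[[[x1, x4], x5], x2], x3] - [[[[x1, x5], x2], x4], x3]
Both agree, so they are equal.

equal; the common form is [[[[x1, x2], x5], x4], x3] - [[[[x1, x4], x2], x5], x3] + [[[[x1, x4], x5], x2], x3] - [[[[x1, x5], x2], x4], x3]


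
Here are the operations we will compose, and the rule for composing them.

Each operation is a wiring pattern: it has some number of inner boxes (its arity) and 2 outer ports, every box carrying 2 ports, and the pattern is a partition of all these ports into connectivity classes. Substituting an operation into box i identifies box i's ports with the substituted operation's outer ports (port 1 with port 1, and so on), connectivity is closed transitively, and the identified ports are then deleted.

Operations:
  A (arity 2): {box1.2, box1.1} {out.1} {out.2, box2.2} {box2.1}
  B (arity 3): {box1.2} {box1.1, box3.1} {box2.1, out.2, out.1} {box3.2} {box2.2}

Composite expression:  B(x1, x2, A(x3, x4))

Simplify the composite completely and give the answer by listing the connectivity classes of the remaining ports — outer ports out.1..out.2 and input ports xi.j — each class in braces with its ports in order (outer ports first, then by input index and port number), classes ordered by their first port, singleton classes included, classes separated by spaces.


{out.1, out.2, x2.1} {x1.1} {x1.2} {x2.2} {x3.1, x3.2} {x4.1} {x4.2}


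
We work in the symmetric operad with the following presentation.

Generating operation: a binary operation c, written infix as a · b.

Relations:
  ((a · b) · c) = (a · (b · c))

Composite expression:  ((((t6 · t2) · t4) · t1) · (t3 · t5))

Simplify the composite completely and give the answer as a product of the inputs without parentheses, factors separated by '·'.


t6 · t2 · t4 · t1 · t3 · t5


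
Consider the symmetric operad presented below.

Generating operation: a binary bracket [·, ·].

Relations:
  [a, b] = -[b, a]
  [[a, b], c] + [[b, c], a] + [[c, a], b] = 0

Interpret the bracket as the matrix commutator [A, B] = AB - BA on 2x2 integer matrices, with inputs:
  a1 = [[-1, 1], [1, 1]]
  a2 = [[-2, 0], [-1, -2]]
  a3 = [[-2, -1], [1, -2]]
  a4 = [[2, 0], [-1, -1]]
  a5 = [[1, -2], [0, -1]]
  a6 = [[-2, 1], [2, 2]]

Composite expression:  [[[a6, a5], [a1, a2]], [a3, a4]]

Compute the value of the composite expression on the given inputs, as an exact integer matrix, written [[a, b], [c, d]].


[[12, -96], [88, -12]]

[a6, a5] = [[4, 6], [4, -4]]
[a1, a2] = [[-1, 0], [-2, 1]]
[[a6, a5], [a1, a2]] = [[-12, 12], [8, 12]]
[a3, a4] = [[1, 3], [3, -1]]
[[[a6, a5], [a1, a2]], [a3, a4]] = [[12, -96], [88, -12]]


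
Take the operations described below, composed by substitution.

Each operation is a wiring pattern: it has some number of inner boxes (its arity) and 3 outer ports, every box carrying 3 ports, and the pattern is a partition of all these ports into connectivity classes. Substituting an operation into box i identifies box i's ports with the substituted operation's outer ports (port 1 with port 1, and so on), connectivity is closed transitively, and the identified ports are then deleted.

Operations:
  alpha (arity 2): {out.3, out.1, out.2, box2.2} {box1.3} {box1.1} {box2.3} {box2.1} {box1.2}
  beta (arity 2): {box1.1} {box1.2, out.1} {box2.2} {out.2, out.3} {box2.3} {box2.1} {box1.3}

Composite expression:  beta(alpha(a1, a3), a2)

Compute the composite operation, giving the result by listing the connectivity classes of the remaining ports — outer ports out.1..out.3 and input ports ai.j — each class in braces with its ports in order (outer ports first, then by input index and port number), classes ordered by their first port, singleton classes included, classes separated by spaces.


{out.1, a3.2} {out.2, out.3} {a1.1} {a1.2} {a1.3} {a2.1} {a2.2} {a2.3} {a3.1} {a3.3}


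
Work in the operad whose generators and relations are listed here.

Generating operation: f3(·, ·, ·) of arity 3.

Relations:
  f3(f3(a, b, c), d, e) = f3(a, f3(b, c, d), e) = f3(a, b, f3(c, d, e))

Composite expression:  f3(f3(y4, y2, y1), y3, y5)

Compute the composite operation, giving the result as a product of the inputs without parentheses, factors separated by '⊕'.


y4 ⊕ y2 ⊕ y1 ⊕ y3 ⊕ y5

Under associativity of f3, the answer is the y's in reading order.
f3(y4, y2, y1) unparenthesizes to y4 ⊕ y2 ⊕ y1
f3(f3(y4, y2, y1), y3, y5) unparenthesizes to y4 ⊕ y2 ⊕ y1 ⊕ y3 ⊕ y5


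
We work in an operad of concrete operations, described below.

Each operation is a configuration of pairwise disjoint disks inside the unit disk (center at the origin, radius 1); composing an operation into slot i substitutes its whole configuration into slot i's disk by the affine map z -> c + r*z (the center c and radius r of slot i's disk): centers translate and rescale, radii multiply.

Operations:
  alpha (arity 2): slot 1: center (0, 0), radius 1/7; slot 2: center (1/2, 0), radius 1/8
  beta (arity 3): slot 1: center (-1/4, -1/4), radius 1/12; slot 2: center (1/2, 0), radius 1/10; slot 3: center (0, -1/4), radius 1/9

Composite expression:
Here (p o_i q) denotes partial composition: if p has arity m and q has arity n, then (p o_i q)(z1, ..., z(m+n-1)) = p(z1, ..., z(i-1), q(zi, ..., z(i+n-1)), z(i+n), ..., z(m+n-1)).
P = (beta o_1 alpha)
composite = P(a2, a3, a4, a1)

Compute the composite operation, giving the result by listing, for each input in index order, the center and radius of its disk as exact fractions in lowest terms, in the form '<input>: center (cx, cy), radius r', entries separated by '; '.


a1: center (0, -1/4), radius 1/9; a2: center (-1/4, -1/4), radius 1/84; a3: center (-5/24, -1/4), radius 1/96; a4: center (1/2, 0), radius 1/10

Nesting under beta composes maps z -> c + r*z down each a-path.
for a2, the 2-step affine chain lands on center (-1/4, -1/4), radius 1/84
for a3, the 2-step affine chain lands on center (-5/24, -1/4), radius 1/96
for a4, the 1-step affine chain lands on center (1/2, 0), radius 1/10
for a1, the 1-step affine chain lands on center (0, -1/4), radius 1/9


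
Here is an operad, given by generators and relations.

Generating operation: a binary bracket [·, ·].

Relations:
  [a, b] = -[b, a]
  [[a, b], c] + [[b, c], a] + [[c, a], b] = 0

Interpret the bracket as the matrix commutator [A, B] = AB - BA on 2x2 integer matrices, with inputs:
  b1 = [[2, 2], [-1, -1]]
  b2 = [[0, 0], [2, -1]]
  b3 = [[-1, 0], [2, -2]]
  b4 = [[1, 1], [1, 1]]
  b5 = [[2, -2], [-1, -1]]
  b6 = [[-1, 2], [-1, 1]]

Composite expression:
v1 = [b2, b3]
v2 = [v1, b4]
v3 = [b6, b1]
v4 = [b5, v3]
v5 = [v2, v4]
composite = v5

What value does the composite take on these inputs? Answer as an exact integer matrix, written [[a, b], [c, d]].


[b2, b3] = [[0, 0], [0, 0]]
[[b2, b3], b4] = [[0, 0], [0, 0]]
[b6, b1] = [[0, -10], [-5, 0]]
[b5, [b6, b1]] = [[0, -30], [15, 0]]
[[[b2, b3], b4], [b5, [b6, b1]]] = [[0, 0], [0, 0]]

[[0, 0], [0, 0]]


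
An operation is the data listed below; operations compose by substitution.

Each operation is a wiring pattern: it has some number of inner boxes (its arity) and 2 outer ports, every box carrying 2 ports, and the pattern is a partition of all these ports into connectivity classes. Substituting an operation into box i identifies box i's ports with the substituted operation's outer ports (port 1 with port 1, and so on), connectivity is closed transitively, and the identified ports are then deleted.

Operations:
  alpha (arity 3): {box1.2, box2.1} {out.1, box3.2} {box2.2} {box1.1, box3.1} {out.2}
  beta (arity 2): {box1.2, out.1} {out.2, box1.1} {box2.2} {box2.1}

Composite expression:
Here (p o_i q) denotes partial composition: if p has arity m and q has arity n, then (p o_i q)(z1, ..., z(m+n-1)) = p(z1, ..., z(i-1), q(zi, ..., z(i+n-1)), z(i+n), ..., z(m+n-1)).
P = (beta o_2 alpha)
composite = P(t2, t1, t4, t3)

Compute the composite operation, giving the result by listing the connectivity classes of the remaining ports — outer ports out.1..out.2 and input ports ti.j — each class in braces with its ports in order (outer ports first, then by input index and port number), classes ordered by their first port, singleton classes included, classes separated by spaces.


Reachability decides: close wires over beta-identified ports.
composing alpha on (t1, t4, t3), with out.j its own outer ports: {out.1, t3.2} {out.2} {t1.1, t3.1} {t1.2, t4.1} {t4.2}
composing beta on (t2, t1, t4, t3), with out.j its own outer ports: {out.1, t2.2} {out.2, t2.1} {t1.1, t3.1} {t1.2, t4.1} {t3.2} {t4.2}

{out.1, t2.2} {out.2, t2.1} {t1.1, t3.1} {t1.2, t4.1} {t3.2} {t4.2}


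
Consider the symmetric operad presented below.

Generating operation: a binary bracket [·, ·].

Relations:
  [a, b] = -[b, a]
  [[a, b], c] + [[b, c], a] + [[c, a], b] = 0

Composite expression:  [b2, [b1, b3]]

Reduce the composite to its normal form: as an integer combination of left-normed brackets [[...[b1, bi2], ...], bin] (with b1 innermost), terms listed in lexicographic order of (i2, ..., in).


-[[b1, b3], b2]

Antisymmetry and Jacobi reduce to b1-anchored left-normed brackets.
Composite bracket: [b2, [b1, b3]]
Expanding via [a, b] = ab - ba: 4 signed words (2^2 = 4).
Keep just the words that open with b1:
  the word b1b3b2 carries sign -1 and contributes -[[b1, b3], b2]


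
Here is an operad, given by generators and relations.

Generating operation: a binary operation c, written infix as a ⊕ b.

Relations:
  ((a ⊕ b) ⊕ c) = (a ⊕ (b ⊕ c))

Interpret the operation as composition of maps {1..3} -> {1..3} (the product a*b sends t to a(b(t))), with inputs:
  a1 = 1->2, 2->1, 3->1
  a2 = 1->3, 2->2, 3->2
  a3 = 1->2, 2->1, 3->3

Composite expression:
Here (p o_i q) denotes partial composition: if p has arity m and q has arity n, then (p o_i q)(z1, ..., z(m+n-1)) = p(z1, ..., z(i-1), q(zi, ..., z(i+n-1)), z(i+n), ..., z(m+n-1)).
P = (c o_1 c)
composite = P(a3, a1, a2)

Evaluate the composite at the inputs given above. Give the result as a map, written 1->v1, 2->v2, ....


1->2, 2->2, 3->2

(a3 ⊕ a1) = 1->1, 2->2, 3->2
((a3 ⊕ a1) ⊕ a2) = 1->2, 2->2, 3->2


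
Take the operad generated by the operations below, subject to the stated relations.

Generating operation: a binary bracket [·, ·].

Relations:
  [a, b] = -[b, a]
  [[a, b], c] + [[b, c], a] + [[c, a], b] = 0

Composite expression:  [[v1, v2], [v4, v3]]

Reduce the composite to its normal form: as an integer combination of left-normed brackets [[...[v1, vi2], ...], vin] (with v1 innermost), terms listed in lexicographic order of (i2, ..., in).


-[[[v1, v2], v3], v4] + [[[v1, v2], v4], v3]

Expand each bracket as ab - ba; the v1-initial words give the coefficients.
Composite bracket: [[v1, v2], [v4, v3]]
Expanding via [a, b] = ab - ba: 8 signed words (2^3 = 8).
The v1-initial words carry the normal form:
  the word v1v2v3v4 carries sign -1 and contributes -[[[v1, v2], v3], v4]
  the word v1v2v4v3 carries sign +1 and contributes +[[[v1, v2], v4], v3]


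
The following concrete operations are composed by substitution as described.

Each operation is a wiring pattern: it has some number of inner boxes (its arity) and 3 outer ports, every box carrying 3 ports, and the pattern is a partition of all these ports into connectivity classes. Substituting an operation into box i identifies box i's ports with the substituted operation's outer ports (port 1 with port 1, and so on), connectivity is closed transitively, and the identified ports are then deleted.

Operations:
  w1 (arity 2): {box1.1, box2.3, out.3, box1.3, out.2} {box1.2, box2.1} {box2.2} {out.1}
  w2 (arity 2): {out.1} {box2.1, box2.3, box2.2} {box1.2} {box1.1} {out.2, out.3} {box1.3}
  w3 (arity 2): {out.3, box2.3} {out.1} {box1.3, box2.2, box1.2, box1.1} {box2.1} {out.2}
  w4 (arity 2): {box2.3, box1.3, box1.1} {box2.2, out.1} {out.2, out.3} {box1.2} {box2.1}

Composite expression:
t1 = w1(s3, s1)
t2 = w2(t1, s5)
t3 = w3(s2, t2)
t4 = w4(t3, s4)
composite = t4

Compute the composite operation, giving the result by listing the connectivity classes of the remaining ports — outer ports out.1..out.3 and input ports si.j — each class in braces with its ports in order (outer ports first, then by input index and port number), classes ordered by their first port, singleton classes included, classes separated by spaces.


{out.1, s4.2} {out.2, out.3} {s1.1, s3.2} {s1.2} {s1.3, s3.1, s3.3} {s2.1, s2.2, s2.3, s4.3} {s4.1} {s5.1, s5.2, s5.3}

Treat the ports identified at w4 as solder joints: merge, then drop.
composing w1 on (s3, s1), with out.j its own outer ports: {out.1} {out.2, out.3, s1.3, s3.1, s3.3} {s1.1, s3.2} {s1.2}
composing w2 on (s3, s1, s5), with out.j its own outer ports: {out.1} {out.2, out.3} {s1.1, s3.2} {s1.2} {s1.3, s3.1, s3.3} {s5.1, s5.2, s5.3}
composing w3 on (s2, s3, s1, s5), with out.j its own outer ports: {out.1} {out.2} {out.3, s2.1, s2.2, s2.3} {s1.1, s3.2} {s1.2} {s1.3, s3.1, s3.3} {s5.1, s5.2, s5.3}
composing w4 on (s2, s3, s1, s5, s4), with out.j its own outer ports: {out.1, s4.2} {out.2, out.3} {s1.1, s3.2} {s1.2} {s1.3, s3.1, s3.3} {s2.1, s2.2, s2.3, s4.3} {s4.1} {s5.1, s5.2, s5.3}


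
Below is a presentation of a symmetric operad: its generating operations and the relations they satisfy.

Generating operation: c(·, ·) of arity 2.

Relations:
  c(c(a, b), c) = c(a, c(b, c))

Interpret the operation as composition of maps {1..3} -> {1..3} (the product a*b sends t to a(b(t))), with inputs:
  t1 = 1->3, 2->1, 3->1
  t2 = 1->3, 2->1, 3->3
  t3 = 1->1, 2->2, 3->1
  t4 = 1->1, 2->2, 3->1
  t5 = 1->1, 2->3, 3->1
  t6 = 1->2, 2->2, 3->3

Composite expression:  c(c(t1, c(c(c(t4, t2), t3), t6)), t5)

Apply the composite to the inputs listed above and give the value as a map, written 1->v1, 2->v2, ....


1->3, 2->3, 3->3

c(t4, t2) = 1->1, 2->1, 3->1
c(c(t4, t2), t3) = 1->1, 2->1, 3->1
c(c(c(t4, t2), t3), t6) = 1->1, 2->1, 3->1
c(t1, c(c(c(t4, t2), t3), t6)) = 1->3, 2->3, 3->3
c(c(t1, c(c(c(t4, t2), t3), t6)), t5) = 1->3, 2->3, 3->3


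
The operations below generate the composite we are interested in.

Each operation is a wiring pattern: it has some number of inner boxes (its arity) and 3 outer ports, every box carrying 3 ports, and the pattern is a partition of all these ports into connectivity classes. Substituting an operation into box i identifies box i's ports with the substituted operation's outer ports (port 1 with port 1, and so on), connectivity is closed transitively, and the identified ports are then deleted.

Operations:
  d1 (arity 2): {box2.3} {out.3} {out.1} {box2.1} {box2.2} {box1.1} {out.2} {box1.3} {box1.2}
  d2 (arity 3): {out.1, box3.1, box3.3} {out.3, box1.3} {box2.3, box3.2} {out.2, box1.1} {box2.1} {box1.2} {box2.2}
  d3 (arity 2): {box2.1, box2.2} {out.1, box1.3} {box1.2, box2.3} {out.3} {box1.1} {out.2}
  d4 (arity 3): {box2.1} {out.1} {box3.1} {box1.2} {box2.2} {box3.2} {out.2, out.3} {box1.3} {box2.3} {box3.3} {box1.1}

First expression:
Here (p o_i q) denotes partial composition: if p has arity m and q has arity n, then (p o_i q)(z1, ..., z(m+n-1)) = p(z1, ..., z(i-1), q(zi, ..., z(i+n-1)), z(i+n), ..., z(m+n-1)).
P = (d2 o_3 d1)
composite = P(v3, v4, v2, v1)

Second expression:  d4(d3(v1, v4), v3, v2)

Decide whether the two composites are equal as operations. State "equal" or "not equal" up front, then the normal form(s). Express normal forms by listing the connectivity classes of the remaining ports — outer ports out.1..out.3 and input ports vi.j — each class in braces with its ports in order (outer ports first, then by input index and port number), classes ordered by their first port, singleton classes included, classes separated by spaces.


not equal: they reduce to {out.1} {out.2, v3.1} {out.3, v3.3} {v1.1} {v1.2} {v1.3} {v2.1} {v2.2} {v2.3} {v3.2} {v4.1} {v4.2} {v4.3} and {out.1} {out.2, out.3} {v1.1} {v1.2, v4.3} {v1.3} {v2.1} {v2.2} {v2.3} {v3.1} {v3.2} {v3.3} {v4.1, v4.2}

The first expression, normalized: {out.1} {out.2, v3.1} {out.3, v3.3} {v1.1} {v1.2} {v1.3} {v2.1} {v2.2} {v2.3} {v3.2} {v4.1} {v4.2} {v4.3}
The second expression, normalized: {out.1} {out.2, out.3} {v1.1} {v1.2, v4.3} {v1.3} {v2.1} {v2.2} {v2.3} {v3.1} {v3.2} {v3.3} {v4.1, v4.2}
The normal forms differ: not equal.


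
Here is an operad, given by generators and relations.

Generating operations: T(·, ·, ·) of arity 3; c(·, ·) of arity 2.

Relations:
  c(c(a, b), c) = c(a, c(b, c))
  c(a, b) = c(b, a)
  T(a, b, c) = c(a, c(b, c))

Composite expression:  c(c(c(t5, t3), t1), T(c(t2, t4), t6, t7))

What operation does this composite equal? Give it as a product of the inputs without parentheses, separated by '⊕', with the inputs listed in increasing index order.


t1 ⊕ t2 ⊕ t3 ⊕ t4 ⊕ t5 ⊕ t6 ⊕ t7

Shape and order are irrelevant to c; the t-input set decides.
c(t5, t3) reduces to t5 ⊕ t3
c(c(t5, t3), t1) reduces to t5 ⊕ t3 ⊕ t1
c(t2, t4) reduces to t2 ⊕ t4
T(c(t2, t4), t6, t7) reduces to t2 ⊕ t4 ⊕ t6 ⊕ t7
c(c(c(t5, t3), t1), T(c(t2, t4), t6, t7)) reduces to t5 ⊕ t3 ⊕ t1 ⊕ t2 ⊕ t4 ⊕ t6 ⊕ t7
sorting the factors by input index: t1 ⊕ t2 ⊕ t3 ⊕ t4 ⊕ t5 ⊕ t6 ⊕ t7


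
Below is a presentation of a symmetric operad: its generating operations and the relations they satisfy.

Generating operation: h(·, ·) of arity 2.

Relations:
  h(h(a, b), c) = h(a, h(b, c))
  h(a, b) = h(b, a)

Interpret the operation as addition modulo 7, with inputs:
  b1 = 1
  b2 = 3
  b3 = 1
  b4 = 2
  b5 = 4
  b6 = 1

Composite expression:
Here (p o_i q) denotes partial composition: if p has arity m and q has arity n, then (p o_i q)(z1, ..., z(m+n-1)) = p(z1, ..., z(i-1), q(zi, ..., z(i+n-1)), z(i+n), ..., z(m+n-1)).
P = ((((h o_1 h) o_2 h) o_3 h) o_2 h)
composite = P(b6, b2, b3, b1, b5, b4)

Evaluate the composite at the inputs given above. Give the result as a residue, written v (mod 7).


5 (mod 7)


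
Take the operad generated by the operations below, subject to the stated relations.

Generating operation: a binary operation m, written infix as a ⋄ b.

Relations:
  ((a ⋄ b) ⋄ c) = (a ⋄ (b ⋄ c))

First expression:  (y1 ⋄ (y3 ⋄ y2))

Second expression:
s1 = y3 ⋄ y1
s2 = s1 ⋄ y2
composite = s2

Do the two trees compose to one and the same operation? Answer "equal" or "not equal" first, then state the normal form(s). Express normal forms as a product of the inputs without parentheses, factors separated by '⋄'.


not equal; the first gives y1 ⋄ y3 ⋄ y2 and the second y3 ⋄ y1 ⋄ y2

The first expression reduces to y1 ⋄ y3 ⋄ y2
The second expression reduces to y3 ⋄ y1 ⋄ y2
Different reductions; not equal.


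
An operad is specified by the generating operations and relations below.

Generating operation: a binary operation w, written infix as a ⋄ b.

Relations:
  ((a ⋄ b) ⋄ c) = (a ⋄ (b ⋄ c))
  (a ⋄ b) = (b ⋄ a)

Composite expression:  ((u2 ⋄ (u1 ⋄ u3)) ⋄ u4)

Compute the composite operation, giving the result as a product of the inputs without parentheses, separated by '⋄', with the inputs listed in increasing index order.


Reordering under w is free, so list the u-inputs canonically.
(u1 ⋄ u3) reduces to u1 ⋄ u3
(u2 ⋄ (u1 ⋄ u3)) reduces to u2 ⋄ u1 ⋄ u3
((u2 ⋄ (u1 ⋄ u3)) ⋄ u4) reduces to u2 ⋄ u1 ⋄ u3 ⋄ u4
the factors in increasing index order: u1 ⋄ u2 ⋄ u3 ⋄ u4

u1 ⋄ u2 ⋄ u3 ⋄ u4


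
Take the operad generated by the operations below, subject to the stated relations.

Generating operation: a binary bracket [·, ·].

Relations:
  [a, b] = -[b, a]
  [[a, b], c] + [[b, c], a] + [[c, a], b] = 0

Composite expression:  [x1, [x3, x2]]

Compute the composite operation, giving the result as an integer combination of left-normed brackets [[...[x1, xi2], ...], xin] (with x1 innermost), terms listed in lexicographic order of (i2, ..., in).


-[[x1, x2], x3] + [[x1, x3], x2]

A multilinear Lie element is pinned by x1-initial words (x1 innermost).
Composite bracket: [x1, [x3, x2]]
Applying ab - ba throughout gives 4 signed words (2^2 = 4).
Only words starting with x1 matter:
  sign of x1x2x3 is -1, so it contributes -[[x1, x2], x3]
  sign of x1x3x2 is +1, so it contributes +[[x1, x3], x2]


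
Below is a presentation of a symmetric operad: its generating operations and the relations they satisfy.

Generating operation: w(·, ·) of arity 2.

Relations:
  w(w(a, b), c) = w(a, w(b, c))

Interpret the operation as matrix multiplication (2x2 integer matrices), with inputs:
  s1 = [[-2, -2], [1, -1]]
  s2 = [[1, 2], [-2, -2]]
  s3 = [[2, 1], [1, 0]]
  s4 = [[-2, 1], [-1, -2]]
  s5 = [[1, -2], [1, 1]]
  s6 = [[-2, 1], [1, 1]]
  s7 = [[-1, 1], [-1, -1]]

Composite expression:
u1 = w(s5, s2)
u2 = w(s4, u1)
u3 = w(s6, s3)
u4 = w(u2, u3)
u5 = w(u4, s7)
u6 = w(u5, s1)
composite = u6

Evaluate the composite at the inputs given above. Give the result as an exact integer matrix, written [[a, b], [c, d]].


[[1, 27], [-27, -9]]


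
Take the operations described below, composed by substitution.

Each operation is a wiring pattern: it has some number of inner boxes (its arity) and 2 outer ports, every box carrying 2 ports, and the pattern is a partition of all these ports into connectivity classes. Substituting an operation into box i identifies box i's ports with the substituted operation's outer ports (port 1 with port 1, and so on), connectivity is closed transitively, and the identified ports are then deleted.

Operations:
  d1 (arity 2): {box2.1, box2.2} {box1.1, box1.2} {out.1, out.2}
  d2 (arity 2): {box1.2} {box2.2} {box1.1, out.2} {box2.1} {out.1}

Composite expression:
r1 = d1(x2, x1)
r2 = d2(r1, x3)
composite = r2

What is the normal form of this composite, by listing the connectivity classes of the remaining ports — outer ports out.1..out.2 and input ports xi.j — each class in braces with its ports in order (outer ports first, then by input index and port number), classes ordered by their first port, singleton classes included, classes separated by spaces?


Substituting into d2 glues patterns; closure does the rest.
after d1, the pattern on (x2, x1) reads {out.1, out.2} {x1.1, x1.2} {x2.1, x2.2} (out.j = its outer ports)
after d2, the pattern on (x2, x1, x3) reads {out.1} {out.2} {x1.1, x1.2} {x2.1, x2.2} {x3.1} {x3.2} (out.j = its outer ports)

{out.1} {out.2} {x1.1, x1.2} {x2.1, x2.2} {x3.1} {x3.2}


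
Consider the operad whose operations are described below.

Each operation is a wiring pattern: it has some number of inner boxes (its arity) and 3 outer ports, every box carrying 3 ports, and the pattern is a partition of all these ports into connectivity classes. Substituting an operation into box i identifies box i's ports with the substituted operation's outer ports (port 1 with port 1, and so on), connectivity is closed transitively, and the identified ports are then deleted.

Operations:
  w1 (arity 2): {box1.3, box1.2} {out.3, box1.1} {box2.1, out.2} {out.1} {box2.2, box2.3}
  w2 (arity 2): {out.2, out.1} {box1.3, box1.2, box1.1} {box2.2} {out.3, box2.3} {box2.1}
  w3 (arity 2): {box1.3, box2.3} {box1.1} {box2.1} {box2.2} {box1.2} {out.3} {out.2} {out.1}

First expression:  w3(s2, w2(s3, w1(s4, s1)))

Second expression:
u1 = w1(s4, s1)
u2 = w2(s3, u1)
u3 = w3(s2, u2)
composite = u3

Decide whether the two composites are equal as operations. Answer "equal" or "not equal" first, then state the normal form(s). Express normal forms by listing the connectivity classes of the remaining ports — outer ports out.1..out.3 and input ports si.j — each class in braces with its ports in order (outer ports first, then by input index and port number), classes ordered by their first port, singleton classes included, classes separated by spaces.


The first expression reduces to {out.1} {out.2} {out.3} {s1.1} {s1.2, s1.3} {s2.1} {s2.2} {s2.3, s4.1} {s3.1, s3.2, s3.3} {s4.2, s4.3}
The second expression reduces to {out.1} {out.2} {out.3} {s1.1} {s1.2, s1.3} {s2.1} {s2.2} {s2.3, s4.1} {s3.1, s3.2, s3.3} {s4.2, s4.3}
The normal forms match — equal.

equal — both sides give {out.1} {out.2} {out.3} {s1.1} {s1.2, s1.3} {s2.1} {s2.2} {s2.3, s4.1} {s3.1, s3.2, s3.3} {s4.2, s4.3}


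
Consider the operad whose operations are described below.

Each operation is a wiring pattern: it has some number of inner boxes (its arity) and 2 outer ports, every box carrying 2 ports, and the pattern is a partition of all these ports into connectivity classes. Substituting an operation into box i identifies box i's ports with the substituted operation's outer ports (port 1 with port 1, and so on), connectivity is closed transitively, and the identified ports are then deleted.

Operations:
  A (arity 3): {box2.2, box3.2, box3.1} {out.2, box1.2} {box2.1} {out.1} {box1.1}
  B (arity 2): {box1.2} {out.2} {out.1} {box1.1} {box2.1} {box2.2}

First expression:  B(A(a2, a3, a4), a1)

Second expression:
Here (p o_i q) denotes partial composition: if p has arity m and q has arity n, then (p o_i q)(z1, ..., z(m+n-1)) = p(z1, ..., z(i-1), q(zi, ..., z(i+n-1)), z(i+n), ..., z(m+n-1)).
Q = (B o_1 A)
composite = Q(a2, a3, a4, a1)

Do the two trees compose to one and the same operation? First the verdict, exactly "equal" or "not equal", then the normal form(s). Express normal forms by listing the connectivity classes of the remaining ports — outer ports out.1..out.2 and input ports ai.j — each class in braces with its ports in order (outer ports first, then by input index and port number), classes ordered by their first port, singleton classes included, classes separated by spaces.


equal — both sides give {out.1} {out.2} {a1.1} {a1.2} {a2.1} {a2.2} {a3.1} {a3.2, a4.1, a4.2}


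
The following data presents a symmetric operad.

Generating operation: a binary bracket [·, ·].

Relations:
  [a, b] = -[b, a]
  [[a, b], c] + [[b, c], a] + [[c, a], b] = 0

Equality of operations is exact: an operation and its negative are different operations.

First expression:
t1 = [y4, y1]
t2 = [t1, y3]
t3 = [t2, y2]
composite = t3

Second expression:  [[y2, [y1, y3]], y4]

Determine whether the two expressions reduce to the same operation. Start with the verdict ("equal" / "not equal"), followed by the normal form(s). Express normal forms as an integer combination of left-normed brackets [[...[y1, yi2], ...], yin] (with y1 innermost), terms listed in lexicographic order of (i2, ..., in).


The first expression reduces to -[[[y1, y4], y3], y2]
The second expression reduces to -[[[y1, y3], y2], y4]
Different reductions; not equal.

not equal; first: -[[[y1, y4], y3], y2]; second: -[[[y1, y3], y2], y4]


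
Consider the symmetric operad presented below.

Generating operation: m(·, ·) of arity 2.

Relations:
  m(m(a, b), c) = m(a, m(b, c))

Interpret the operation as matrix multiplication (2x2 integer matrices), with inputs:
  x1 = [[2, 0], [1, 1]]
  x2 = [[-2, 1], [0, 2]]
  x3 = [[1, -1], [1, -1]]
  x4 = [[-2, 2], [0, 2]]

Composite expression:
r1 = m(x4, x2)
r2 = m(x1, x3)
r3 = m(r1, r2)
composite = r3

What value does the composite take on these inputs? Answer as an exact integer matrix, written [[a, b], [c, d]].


[[12, -12], [8, -8]]


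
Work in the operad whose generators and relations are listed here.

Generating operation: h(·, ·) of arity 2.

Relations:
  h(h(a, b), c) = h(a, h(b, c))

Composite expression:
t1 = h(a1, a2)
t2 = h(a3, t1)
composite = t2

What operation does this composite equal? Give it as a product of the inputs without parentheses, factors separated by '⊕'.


a3 ⊕ a1 ⊕ a2

All parenthesizations of h agree; list the a-inputs left to right.
h(a1, a2) reduces to a1 ⊕ a2
h(a3, h(a1, a2)) reduces to a3 ⊕ a1 ⊕ a2


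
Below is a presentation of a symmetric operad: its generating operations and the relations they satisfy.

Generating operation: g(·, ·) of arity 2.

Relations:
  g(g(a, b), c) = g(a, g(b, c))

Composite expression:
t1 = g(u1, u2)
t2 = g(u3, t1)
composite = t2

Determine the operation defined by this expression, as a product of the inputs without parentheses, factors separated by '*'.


u3 * u1 * u2

Under associativity of g, the answer is the u's in reading order.
g(u1, u2) reduces to u1 * u2
g(u3, g(u1, u2)) reduces to u3 * u1 * u2


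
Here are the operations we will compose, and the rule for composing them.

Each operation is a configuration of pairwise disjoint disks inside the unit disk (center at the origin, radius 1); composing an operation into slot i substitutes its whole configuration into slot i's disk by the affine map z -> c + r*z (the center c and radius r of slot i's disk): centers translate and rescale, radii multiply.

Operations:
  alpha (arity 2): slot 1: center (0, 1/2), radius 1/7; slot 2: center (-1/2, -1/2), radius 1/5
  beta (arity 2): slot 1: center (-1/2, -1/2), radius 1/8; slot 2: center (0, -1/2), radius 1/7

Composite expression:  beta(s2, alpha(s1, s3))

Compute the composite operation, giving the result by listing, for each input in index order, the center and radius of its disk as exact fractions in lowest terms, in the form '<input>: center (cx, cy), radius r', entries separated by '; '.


s1: center (0, -3/7), radius 1/49; s2: center (-1/2, -1/2), radius 1/8; s3: center (-1/14, -4/7), radius 1/35


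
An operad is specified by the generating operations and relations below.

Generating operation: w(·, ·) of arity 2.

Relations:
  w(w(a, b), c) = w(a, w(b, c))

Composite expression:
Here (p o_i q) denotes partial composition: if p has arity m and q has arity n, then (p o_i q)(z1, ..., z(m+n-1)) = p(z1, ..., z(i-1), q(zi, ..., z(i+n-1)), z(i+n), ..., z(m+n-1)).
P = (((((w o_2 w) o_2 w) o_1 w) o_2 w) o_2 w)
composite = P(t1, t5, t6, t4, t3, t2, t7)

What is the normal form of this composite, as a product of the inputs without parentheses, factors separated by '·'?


t1 · t5 · t6 · t4 · t3 · t2 · t7

All parenthesizations of w agree; list the t-inputs left to right.
w(t5, t6) spells out as t5 · t6
w(w(t5, t6), t4) spells out as t5 · t6 · t4
w(t1, w(w(t5, t6), t4)) spells out as t1 · t5 · t6 · t4
w(t3, t2) spells out as t3 · t2
w(w(t3, t2), t7) spells out as t3 · t2 · t7
w(w(t1, w(w(t5, t6), t4)), w(w(t3, t2), t7)) spells out as t1 · t5 · t6 · t4 · t3 · t2 · t7


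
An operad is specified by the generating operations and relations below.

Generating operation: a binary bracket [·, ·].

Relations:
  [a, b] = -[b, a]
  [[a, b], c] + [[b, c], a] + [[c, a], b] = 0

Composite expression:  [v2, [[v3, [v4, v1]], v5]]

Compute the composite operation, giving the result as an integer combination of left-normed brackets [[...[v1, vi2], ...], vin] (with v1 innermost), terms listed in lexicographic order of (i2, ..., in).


-[[[[v1, v4], v3], v5], v2]

A multilinear Lie element is pinned by v1-initial words (v1 innermost).
Composite bracket: [v2, [[v3, [v4, v1]], v5]]
Under [a, b] = ab - ba we get 16 signed associative words (2^4 = 16).
Collect the words opening with v1:
  v1v4v3v5v2 (sign -1) contributes -[[[[v1, v4], v3], v5], v2]


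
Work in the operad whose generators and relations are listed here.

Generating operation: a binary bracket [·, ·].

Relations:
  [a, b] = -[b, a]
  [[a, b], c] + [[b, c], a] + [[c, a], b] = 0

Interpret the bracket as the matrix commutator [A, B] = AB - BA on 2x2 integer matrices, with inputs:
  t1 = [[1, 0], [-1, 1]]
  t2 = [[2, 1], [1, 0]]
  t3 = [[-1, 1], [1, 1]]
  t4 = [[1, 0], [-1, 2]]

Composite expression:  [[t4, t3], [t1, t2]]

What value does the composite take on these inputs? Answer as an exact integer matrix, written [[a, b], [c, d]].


[[2, 2], [10, -2]]


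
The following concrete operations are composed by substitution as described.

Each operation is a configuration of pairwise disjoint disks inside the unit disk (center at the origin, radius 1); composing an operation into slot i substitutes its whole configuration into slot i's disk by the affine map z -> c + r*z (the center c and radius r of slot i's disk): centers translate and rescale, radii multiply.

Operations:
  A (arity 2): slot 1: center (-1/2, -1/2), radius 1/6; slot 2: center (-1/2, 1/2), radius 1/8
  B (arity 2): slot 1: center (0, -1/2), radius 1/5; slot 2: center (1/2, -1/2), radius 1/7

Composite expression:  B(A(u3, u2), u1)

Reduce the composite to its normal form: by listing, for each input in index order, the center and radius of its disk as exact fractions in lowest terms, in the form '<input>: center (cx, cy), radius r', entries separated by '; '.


u1: center (1/2, -1/2), radius 1/7; u2: center (-1/10, -2/5), radius 1/40; u3: center (-1/10, -3/5), radius 1/30

Each u-disk chains the slot maps above it in B; radii multiply.
input u3: composing its 2 substitution steps yields center (-1/10, -3/5), radius 1/30
input u2: composing its 2 substitution steps yields center (-1/10, -2/5), radius 1/40
input u1: composing its 1 substitution step yields center (1/2, -1/2), radius 1/7


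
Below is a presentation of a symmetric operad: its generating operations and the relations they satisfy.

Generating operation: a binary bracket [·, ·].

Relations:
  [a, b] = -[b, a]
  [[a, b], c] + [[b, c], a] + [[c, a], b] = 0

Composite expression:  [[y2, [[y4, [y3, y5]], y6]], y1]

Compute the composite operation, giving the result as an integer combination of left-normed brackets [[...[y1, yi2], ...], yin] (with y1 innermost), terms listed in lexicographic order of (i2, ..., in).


[[[[[y1, y2], y3], y5], y4], y6] - [[[[[y1, y2], y4], y3], y5], y6] + [[[[[y1, y2], y4], y5], y3], y6] - [[[[[y1, y2], y5], y3], y4], y6] - [[[[[y1, y2], y6], y3], y5], y4] + [[[[[y1, y2], y6], y4], y3], y5] - [[[[[y1, y2], y6], y4], y5], y3] + [[[[[y1, y2], y6], y5], y3], y4] - [[[[[y1, y3], y5], y4], y6], y2] + [[[[[y1, y4], y3], y5], y6], y2] - [[[[[y1, y4], y5], y3], y6], y2] + [[[[[y1, y5], y3], y4], y6], y2] + [[[[[y1, y6], y3], y5], y4], y2] - [[[[[y1, y6], y4], y3], y5], y2] + [[[[[y1, y6], y4], y5], y3], y2] - [[[[[y1, y6], y5], y3], y4], y2]

Antisymmetry and Jacobi reduce to y1-anchored left-normed brackets.
Composite bracket: [[y2, [[y4, [y3, y5]], y6]], y1]
Expanding via [a, b] = ab - ba: 32 signed words (2^5 = 32).
Keep just the words that open with y1:
  sign of y1y2y3y5y4y6 is +1, so it contributes +[[[[[y1, y2], y3], y5], y4], y6]
  sign of y1y2y4y3y5y6 is -1, so it contributes -[[[[[y1, y2], y4], y3], y5], y6]
  sign of y1y2y4y5y3y6 is +1, so it contributes +[[[[[y1, y2], y4], y5], y3], y6]
  sign of y1y2y5y3y4y6 is -1, so it contributes -[[[[[y1, y2], y5], y3], y4], y6]
  sign of y1y2y6y3y5y4 is -1, so it contributes -[[[[[y1, y2], y6], y3], y5], y4]
  sign of y1y2y6y4y3y5 is +1, so it contributes +[[[[[y1, y2], y6], y4], y3], y5]
  sign of y1y2y6y4y5y3 is -1, so it contributes -[[[[[y1, y2], y6], y4], y5], y3]
  sign of y1y2y6y5y3y4 is +1, so it contributes +[[[[[y1, y2], y6], y5], y3], y4]
  sign of y1y3y5y4y6y2 is -1, so it contributes -[[[[[y1, y3], y5], y4], y6], y2]
  sign of y1y4y3y5y6y2 is +1, so it contributes +[[[[[y1, y4], y3], y5], y6], y2]
  sign of y1y4y5y3y6y2 is -1, so it contributes -[[[[[y1, y4], y5], y3], y6], y2]
  sign of y1y5y3y4y6y2 is +1, so it contributes +[[[[[y1, y5], y3], y4], y6], y2]
  sign of y1y6y3y5y4y2 is +1, so it contributes +[[[[[y1, y6], y3], y5], y4], y2]
  sign of y1y6y4y3y5y2 is -1, so it contributes -[[[[[y1, y6], y4], y3], y5], y2]
  sign of y1y6y4y5y3y2 is +1, so it contributes +[[[[[y1, y6], y4], y5], y3], y2]
  sign of y1y6y5y3y4y2 is -1, so it contributes -[[[[[y1, y6], y5], y3], y4], y2]
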